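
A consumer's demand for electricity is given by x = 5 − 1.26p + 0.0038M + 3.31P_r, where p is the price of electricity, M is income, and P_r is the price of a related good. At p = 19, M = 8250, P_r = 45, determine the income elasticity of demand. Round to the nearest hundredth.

0.19

Substituting, x = 5 − 1.26(19) + 0.0038(8250) + 3.31(45) = 5 − 23.94 + 31.35 + 148.95 = 161.36.
∂x/∂M = +0.0038, so E_I = 0.0038·(8250/161.36) ≈ 0.19.
E_I ∈ (0,1): normal good (necessity).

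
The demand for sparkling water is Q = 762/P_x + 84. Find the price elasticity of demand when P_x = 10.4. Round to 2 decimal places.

At P_x = 10.4, Q = 157.2692.
dQ/dP_x = −762/P_x² = −7.0451.
Point elasticity E = (dQ/dP_x)·(P_x/Q) = -7.0451 × 10.4/157.2692 ≈ -0.47.
|E| < 1, so demand is inelastic at this price.

-0.47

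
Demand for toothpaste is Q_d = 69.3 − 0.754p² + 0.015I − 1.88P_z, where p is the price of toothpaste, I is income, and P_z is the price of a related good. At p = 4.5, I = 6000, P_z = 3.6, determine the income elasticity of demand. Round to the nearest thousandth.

First evaluate Q_d: 69.3 − 0.754(4.5)² + 0.015(6000) − 1.88(3.6) = 69.3 − 15.2685 + 90 − 6.768 = 137.2635.
∂Q_d/∂I = +0.015, so E_I = 0.015·(6000/137.2635) ≈ 0.656.
E_I ∈ (0,1): normal good (necessity).

0.656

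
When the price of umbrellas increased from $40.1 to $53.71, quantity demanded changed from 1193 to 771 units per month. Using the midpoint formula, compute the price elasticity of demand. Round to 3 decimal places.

-1.481

%Δq = (771 − 1193)/[(1193 + 771)/2] = -422/982 ≈ -0.4297.
%ΔP = (53.71 − 40.1)/[(40.1 + 53.71)/2] = 13.61/46.905 ≈ 0.2902.
Arc elasticity E = %Δq/%ΔP ≈ -0.4297/0.2902 ≈ -1.481.
|E| > 1: demand is elastic over this range.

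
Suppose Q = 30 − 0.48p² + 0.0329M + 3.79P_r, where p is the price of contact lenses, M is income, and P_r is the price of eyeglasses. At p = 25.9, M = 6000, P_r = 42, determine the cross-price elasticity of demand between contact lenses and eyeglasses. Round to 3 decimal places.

2.464

Q = 30 − 0.48(25.9)² + 0.0329(6000) + 3.79(42) = 30 − 321.9888 + 197.4 + 159.18 = 64.5912.
∂Q/∂P_r = +3.79, so E_xy = 3.79·(42/64.5912) ≈ 2.464.
E_xy > 0: the goods are substitutes.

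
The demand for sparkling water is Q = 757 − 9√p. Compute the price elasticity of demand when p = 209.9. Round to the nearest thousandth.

-0.104

At p = 209.9, Q = 626.6087.
dQ/dp = −9/(2√p) = −9/(2·14.4879).
Point elasticity E = (dQ/dp)·(p/Q) = -0.3106 × 209.9/626.6087 ≈ -0.104.
|E| < 1, so demand is inelastic at this price.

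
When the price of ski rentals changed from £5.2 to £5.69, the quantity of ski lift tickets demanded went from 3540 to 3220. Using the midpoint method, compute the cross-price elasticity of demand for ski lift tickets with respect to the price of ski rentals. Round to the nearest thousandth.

%ΔQ_x = (3220 − 3540)/[(3540+3220)/2] = -320/3380 ≈ -0.0947.
%ΔP_y = (5.69 − 5.2)/[(5.2+5.69)/2] ≈ 0.0900.
E_xy = -0.0947/0.0900 ≈ -1.052.
E_xy < 0, so ski lift tickets and ski rentals are complements.

-1.052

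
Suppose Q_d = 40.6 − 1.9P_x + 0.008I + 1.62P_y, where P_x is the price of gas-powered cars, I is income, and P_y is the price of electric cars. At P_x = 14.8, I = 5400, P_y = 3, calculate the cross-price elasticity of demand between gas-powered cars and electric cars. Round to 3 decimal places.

0.080

At the given point, Q_d = 40.6 − 1.9(14.8) + 0.008(5400) + 1.62(3) = 40.6 − 28.12 + 43.2 + 4.86 = 60.54.
∂Q_d/∂P_y = +1.62, so E_xy = 1.62·(3/60.54) ≈ 0.080.
E_xy > 0: the goods are substitutes.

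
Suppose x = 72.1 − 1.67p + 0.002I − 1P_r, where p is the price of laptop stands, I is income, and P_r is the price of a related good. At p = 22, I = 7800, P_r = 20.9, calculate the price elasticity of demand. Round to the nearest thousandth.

At the given point, x = 72.1 − 1.67(22) + 0.002(7800) − 1(20.9) = 72.1 − 36.74 + 15.6 − 20.9 = 30.06.
∂x/∂p = −1.67, so E_p = (−1.67)·(22/30.06) ≈ -1.222.
|E_p| > 1: demand is elastic.

-1.222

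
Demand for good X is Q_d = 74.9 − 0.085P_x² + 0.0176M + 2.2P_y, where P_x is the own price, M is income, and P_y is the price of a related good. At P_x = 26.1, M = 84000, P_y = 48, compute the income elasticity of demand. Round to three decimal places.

0.923

Substituting, Q_d = 74.9 − 0.085(26.1)² + 0.0176(84000) + 2.2(48) = 74.9 − 57.9029 + 1478.4 + 105.6 = 1600.9972.
∂Q_d/∂M = +0.0176, so E_I = 0.0176·(84000/1600.9972) ≈ 0.923.
E_I ∈ (0,1): normal good (necessity).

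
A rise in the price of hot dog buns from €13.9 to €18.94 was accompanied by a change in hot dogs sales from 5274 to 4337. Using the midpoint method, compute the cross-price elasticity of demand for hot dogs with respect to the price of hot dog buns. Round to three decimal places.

-0.635

%ΔQ_x = (4337 − 5274)/[(5274+4337)/2] = -937/4805.5 ≈ -0.1950.
%ΔP_y = (18.94 − 13.9)/[(13.9+18.94)/2] ≈ 0.3069.
E_xy = -0.1950/0.3069 ≈ -0.635.
E_xy < 0, so hot dogs and hot dog buns are complements.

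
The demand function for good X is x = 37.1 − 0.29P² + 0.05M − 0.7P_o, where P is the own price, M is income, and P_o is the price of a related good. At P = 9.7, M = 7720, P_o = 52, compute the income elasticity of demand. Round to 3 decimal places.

x = 37.1 − 0.29(9.7)² + 0.05(7720) − 0.7(52) = 37.1 − 27.2861 + 386 − 36.4 = 359.4139.
∂x/∂M = +0.05, so E_I = 0.05·(7720/359.4139) ≈ 1.074.
E_I > 1: normal good (luxury).

1.074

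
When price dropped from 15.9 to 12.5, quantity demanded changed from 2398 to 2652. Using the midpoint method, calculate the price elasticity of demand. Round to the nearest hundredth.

-0.42

%Δq = (2652 − 2398)/[(2398 + 2652)/2] = 254/2525 ≈ 0.1006.
%Δp = (12.5 − 15.9)/[(15.9 + 12.5)/2] = -3.4/14.2 ≈ -0.2394.
Arc elasticity E = %Δq/%Δp ≈ 0.1006/-0.2394 ≈ -0.42.
|E| < 1: demand is inelastic over this range.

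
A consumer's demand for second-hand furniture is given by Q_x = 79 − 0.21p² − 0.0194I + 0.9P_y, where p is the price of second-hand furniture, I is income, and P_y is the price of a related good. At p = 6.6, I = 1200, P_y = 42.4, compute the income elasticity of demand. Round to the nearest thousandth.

First evaluate Q_x: 79 − 0.21(6.6)² − 0.0194(1200) + 0.9(42.4) = 79 − 9.1476 − 23.28 + 38.16 = 84.7324.
∂Q_x/∂I = −0.0194, so E_I = -0.0194·(1200/84.7324) ≈ -0.275.
E_I < 0: inferior good.

-0.275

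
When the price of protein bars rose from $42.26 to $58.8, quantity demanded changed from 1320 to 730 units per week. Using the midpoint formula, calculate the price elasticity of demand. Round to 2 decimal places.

%ΔQ = (730 − 1320)/[(1320 + 730)/2] = -590/1025 ≈ -0.5756.
%Δp = (58.8 − 42.26)/[(42.26 + 58.8)/2] = 16.54/50.53 ≈ 0.3273.
Arc elasticity E = %ΔQ/%Δp ≈ -0.5756/0.3273 ≈ -1.76.
|E| > 1: demand is elastic over this range.

-1.76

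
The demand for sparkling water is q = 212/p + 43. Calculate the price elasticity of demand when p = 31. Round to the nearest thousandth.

At p = 31, q = 49.8387.
dq/dp = −212/p² = −0.2206.
Point elasticity E = (dq/dp)·(p/q) = -0.2206 × 31/49.8387 ≈ -0.137.
|E| < 1, so demand is inelastic at this price.

-0.137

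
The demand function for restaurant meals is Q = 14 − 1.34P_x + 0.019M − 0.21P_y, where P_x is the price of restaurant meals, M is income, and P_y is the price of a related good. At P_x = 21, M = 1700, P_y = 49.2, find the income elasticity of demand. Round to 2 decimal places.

At the given point, Q = 14 − 1.34(21) + 0.019(1700) − 0.21(49.2) = 14 − 28.14 + 32.3 − 10.332 = 7.828.
∂Q/∂M = +0.019, so E_I = 0.019·(1700/7.828) ≈ 4.13.
E_I > 1: normal good (luxury).

4.13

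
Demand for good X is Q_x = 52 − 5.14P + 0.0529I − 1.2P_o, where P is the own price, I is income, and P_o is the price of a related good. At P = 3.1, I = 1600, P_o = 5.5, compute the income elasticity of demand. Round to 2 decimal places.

0.74

Evaluating quantity at (P, I, P_o) gives Q_x = 52 − 5.14(3.1) + 0.0529(1600) − 1.2(5.5) = 52 − 15.934 + 84.64 − 6.6 = 114.106.
∂Q_x/∂I = +0.0529, so E_I = 0.0529·(1600/114.106) ≈ 0.74.
E_I ∈ (0,1): normal good (necessity).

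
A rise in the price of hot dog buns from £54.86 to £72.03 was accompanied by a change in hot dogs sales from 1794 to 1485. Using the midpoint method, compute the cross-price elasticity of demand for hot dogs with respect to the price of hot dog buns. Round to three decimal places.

%ΔQ_x = (1485 − 1794)/[(1794+1485)/2] = -309/1639.5 ≈ -0.1885.
%ΔP_y = (72.03 − 54.86)/[(54.86+72.03)/2] ≈ 0.2706.
E_xy = -0.1885/0.2706 ≈ -0.696.
E_xy < 0, so hot dogs and hot dog buns are complements.

-0.696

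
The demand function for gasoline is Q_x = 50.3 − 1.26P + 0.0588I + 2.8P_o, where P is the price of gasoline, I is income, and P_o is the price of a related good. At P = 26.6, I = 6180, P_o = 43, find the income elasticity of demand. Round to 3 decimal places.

Substituting, Q_x = 50.3 − 1.26(26.6) + 0.0588(6180) + 2.8(43) = 50.3 − 33.516 + 363.384 + 120.4 = 500.568.
∂Q_x/∂I = +0.0588, so E_I = 0.0588·(6180/500.568) ≈ 0.726.
E_I ∈ (0,1): normal good (necessity).

0.726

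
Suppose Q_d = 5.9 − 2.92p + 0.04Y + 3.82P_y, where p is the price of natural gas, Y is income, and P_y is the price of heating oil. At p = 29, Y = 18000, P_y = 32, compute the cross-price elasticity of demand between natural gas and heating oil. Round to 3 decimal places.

Substituting, Q_d = 5.9 − 2.92(29) + 0.04(18000) + 3.82(32) = 5.9 − 84.68 + 720 + 122.24 = 763.46.
∂Q_d/∂P_y = +3.82, so E_xy = 3.82·(32/763.46) ≈ 0.160.
E_xy > 0: the goods are substitutes.

0.160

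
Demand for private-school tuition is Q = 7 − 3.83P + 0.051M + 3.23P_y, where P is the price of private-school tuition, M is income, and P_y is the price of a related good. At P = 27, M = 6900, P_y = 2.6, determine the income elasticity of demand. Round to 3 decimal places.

1.334

First evaluate Q: 7 − 3.83(27) + 0.051(6900) + 3.23(2.6) = 7 − 103.41 + 351.9 + 8.398 = 263.888.
∂Q/∂M = +0.051, so E_I = 0.051·(6900/263.888) ≈ 1.334.
E_I > 1: normal good (luxury).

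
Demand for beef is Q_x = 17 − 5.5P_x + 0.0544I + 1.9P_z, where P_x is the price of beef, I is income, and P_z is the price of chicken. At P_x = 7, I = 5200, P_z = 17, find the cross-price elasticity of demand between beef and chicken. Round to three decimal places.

First evaluate Q_x: 17 − 5.5(7) + 0.0544(5200) + 1.9(17) = 17 − 38.5 + 282.88 + 32.3 = 293.68.
∂Q_x/∂P_z = +1.9, so E_xy = 1.9·(17/293.68) ≈ 0.110.
E_xy > 0: the goods are substitutes.

0.110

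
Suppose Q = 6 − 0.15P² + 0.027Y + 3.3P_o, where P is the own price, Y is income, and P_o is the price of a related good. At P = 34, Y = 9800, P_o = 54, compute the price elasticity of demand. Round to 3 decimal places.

-1.259

First evaluate Q: 6 − 0.15(34)² + 0.027(9800) + 3.3(54) = 6 − 173.4 + 264.6 + 178.2 = 275.4.
∂Q/∂P = −2·0.15·P = -10.2, so E_p = -10.2·(34/275.4) ≈ -1.259.
|E_p| > 1: demand is elastic.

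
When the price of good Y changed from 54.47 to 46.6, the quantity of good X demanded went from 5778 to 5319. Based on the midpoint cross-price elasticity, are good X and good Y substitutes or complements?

%ΔQ_x = (5319 − 5778)/[(5778+5319)/2] = -459/5548.5 ≈ -0.0827.
%ΔP_y = (46.6 − 54.47)/[(54.47+46.6)/2] ≈ -0.1557.
E_xy = -0.0827/-0.1557 ≈ 0.531.
E_xy > 0, so the goods are substitutes.

substitutes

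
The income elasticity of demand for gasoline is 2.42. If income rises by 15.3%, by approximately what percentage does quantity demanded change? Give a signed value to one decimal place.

37.0

%ΔQ ≈ E × %ΔI = (2.42) × (15.3%) ≈ 37.0%.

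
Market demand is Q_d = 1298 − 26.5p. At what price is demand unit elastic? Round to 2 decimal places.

For linear demand Q_d = a − bp, E = −bp/(a − bp). |E| = 1 ⇒ bp = a − bp ⇒ p = a/(2b).
p = 1298/(2·26.5) ≈ 24.49.

24.49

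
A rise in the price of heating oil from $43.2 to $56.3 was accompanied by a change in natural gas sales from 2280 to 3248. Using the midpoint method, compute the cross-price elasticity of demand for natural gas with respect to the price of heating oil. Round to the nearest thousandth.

1.330

%ΔQ_x = (3248 − 2280)/[(2280+3248)/2] = 968/2764 ≈ 0.3502.
%ΔP_y = (56.3 − 43.2)/[(43.2+56.3)/2] ≈ 0.2633.
E_xy = 0.3502/0.2633 ≈ 1.330.
E_xy > 0, so natural gas and heating oil are substitutes.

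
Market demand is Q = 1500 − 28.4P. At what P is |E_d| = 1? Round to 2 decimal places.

26.41

For linear demand Q = a − bP, E = −bP/(a − bP). |E| = 1 ⇒ bP = a − bP ⇒ P = a/(2b).
P = 1500/(2·28.4) ≈ 26.41.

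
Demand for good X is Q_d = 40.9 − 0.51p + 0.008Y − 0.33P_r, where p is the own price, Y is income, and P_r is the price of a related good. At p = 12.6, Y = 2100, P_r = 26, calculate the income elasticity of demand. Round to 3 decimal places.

0.393

At the given point, Q_d = 40.9 − 0.51(12.6) + 0.008(2100) − 0.33(26) = 40.9 − 6.426 + 16.8 − 8.58 = 42.694.
∂Q_d/∂Y = +0.008, so E_I = 0.008·(2100/42.694) ≈ 0.393.
E_I ∈ (0,1): normal good (necessity).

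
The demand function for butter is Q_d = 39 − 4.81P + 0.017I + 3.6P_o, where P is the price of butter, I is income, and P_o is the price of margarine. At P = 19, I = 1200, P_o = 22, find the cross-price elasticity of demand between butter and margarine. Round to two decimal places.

Evaluating quantity at (P, I, P_o) gives Q_d = 39 − 4.81(19) + 0.017(1200) + 3.6(22) = 39 − 91.39 + 20.4 + 79.2 = 47.21.
∂Q_d/∂P_o = +3.6, so E_xy = 3.6·(22/47.21) ≈ 1.68.
E_xy > 0: the goods are substitutes.

1.68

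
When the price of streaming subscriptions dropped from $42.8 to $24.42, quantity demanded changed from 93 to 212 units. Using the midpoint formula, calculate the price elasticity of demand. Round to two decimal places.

-1.43

%ΔQ = (212 − 93)/[(93 + 212)/2] = 119/152.5 ≈ 0.7803.
%Δp = (24.42 − 42.8)/[(42.8 + 24.42)/2] = -18.38/33.61 ≈ -0.5469.
Arc elasticity E = %ΔQ/%Δp ≈ 0.7803/-0.5469 ≈ -1.43.
|E| > 1: demand is elastic over this range.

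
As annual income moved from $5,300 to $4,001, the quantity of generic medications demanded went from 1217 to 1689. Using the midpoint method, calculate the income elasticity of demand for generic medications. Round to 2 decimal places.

-1.16

%ΔQ = (1689 − 1217)/[(1217+1689)/2] = 472/1453 ≈ 0.3248.
%ΔY = (4,001 − 5,300)/[(5,300+4,001)/2] = -1299/4650.5 ≈ -0.2793.
E_I = %ΔQ/%ΔY ≈ -1.16.
E_I < 0: inferior good.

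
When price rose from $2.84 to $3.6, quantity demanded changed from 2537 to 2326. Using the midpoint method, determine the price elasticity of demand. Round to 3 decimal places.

%Δq = (2326 − 2537)/[(2537 + 2326)/2] = -211/2431.5 ≈ -0.0868.
%Δp = (3.6 − 2.84)/[(2.84 + 3.6)/2] = 0.76/3.22 ≈ 0.2360.
Arc elasticity E = %Δq/%Δp ≈ -0.0868/0.2360 ≈ -0.368.
|E| < 1: demand is inelastic over this range.

-0.368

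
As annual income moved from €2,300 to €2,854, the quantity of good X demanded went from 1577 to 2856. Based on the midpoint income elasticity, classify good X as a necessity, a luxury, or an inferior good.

%ΔQ = (2856 − 1577)/[(1577+2856)/2] = 1279/2216.5 ≈ 0.5770.
%ΔI = (2,854 − 2,300)/[(2,300+2,854)/2] = 554/2577 ≈ 0.2150.
E_I = %ΔQ/%ΔI ≈ 2.684.
E_I > 1: normal good (luxury).

luxury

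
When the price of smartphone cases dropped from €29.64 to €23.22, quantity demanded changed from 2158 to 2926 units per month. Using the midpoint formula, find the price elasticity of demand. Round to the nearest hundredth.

-1.24

%ΔQ = (2926 − 2158)/[(2158 + 2926)/2] = 768/2542 ≈ 0.3021.
%Δp = (23.22 − 29.64)/[(29.64 + 23.22)/2] = -6.42/26.43 ≈ -0.2429.
Arc elasticity E = %ΔQ/%Δp ≈ 0.3021/-0.2429 ≈ -1.24.
|E| > 1: demand is elastic over this range.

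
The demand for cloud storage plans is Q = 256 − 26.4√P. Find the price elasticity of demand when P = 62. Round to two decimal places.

At P = 62, Q = 48.1262.
dQ/dP = −26.4/(2√P) = −26.4/(2·7.874).
Point elasticity E = (dQ/dP)·(P/Q) = -1.6764 × 62/48.1262 ≈ -2.16.
|E| > 1, so demand is elastic at this price.

-2.16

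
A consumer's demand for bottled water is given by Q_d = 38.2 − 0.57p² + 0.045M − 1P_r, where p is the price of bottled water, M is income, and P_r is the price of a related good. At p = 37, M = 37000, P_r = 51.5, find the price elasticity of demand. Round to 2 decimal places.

Substituting, Q_d = 38.2 − 0.57(37)² + 0.045(37000) − 1(51.5) = 38.2 − 780.33 + 1665 − 51.5 = 871.37.
∂Q_d/∂p = −2·0.57·p = -42.18, so E_p = -42.18·(37/871.37) ≈ -1.79.
|E_p| > 1: demand is elastic.

-1.79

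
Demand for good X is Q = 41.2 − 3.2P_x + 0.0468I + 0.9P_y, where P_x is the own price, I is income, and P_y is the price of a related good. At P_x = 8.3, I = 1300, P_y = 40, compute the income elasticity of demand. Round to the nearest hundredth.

Evaluating quantity at (P_x, I, P_y) gives Q = 41.2 − 3.2(8.3) + 0.0468(1300) + 0.9(40) = 41.2 − 26.56 + 60.84 + 36 = 111.48.
∂Q/∂I = +0.0468, so E_I = 0.0468·(1300/111.48) ≈ 0.55.
E_I ∈ (0,1): normal good (necessity).

0.55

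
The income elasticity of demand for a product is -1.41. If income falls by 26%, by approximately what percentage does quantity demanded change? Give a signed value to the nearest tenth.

36.7

%ΔQ ≈ E × %ΔI = (-1.41) × (-26%) ≈ 36.7%.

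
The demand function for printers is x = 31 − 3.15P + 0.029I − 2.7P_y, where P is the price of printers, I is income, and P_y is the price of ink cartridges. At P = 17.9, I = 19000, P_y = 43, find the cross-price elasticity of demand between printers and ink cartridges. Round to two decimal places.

-0.28

x = 31 − 3.15(17.9) + 0.029(19000) − 2.7(43) = 31 − 56.385 + 551 − 116.1 = 409.515.
∂x/∂P_y = −2.7, so E_xy = -2.7·(43/409.515) ≈ -0.28.
E_xy < 0: the goods are complements.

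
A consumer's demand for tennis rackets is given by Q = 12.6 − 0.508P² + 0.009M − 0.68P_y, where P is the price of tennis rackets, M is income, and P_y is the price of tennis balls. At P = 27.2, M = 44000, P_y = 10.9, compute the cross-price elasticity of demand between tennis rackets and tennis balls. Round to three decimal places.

Evaluating quantity at (P, M, P_y) gives Q = 12.6 − 0.508(27.2)² + 0.009(44000) − 0.68(10.9) = 12.6 − 375.8387 + 396 − 7.412 = 25.3493.
∂Q/∂P_y = −0.68, so E_xy = -0.68·(10.9/25.3493) ≈ -0.292.
E_xy < 0: the goods are complements.

-0.292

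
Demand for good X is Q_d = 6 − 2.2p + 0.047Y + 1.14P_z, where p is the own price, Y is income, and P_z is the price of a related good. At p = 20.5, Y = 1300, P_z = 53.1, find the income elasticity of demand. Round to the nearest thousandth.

0.740

First evaluate Q_d: 6 − 2.2(20.5) + 0.047(1300) + 1.14(53.1) = 6 − 45.1 + 61.1 + 60.534 = 82.534.
∂Q_d/∂Y = +0.047, so E_I = 0.047·(1300/82.534) ≈ 0.740.
E_I ∈ (0,1): normal good (necessity).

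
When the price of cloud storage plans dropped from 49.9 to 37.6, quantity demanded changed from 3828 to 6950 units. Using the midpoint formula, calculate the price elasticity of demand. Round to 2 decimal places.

%ΔQ = (6950 − 3828)/[(3828 + 6950)/2] = 3122/5389 ≈ 0.5793.
%Δp = (37.6 − 49.9)/[(49.9 + 37.6)/2] = -12.3/43.75 ≈ -0.2811.
Arc elasticity E = %ΔQ/%Δp ≈ 0.5793/-0.2811 ≈ -2.06.
|E| > 1: demand is elastic over this range.

-2.06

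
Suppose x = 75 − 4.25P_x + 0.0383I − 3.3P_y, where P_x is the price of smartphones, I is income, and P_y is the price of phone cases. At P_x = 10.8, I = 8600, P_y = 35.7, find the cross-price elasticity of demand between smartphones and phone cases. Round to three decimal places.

First evaluate x: 75 − 4.25(10.8) + 0.0383(8600) − 3.3(35.7) = 75 − 45.9 + 329.38 − 117.81 = 240.67.
∂x/∂P_y = −3.3, so E_xy = -3.3·(35.7/240.67) ≈ -0.490.
E_xy < 0: the goods are complements.

-0.490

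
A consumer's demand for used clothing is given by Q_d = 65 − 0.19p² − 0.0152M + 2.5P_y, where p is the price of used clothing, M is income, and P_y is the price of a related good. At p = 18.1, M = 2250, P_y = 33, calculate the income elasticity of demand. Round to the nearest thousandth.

Substituting, Q_d = 65 − 0.19(18.1)² − 0.0152(2250) + 2.5(33) = 65 − 62.2459 − 34.2 + 82.5 = 51.0541.
∂Q_d/∂M = −0.0152, so E_I = -0.0152·(2250/51.0541) ≈ -0.670.
E_I < 0: inferior good.

-0.670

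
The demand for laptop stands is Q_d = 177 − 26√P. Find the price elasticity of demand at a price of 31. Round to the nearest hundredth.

At P = 31, Q_d = 32.2381.
dQ_d/dP = −26/(2√P) = −26/(2·5.5678).
Point elasticity E = (dQ_d/dP)·(P/Q_d) = -2.3349 × 31/32.2381 ≈ -2.25.
|E| > 1, so demand is elastic at this price.

-2.25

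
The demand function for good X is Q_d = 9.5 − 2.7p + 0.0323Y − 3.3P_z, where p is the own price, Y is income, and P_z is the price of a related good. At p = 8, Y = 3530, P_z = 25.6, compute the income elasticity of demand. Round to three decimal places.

Q_d = 9.5 − 2.7(8) + 0.0323(3530) − 3.3(25.6) = 9.5 − 21.6 + 114.019 − 84.48 = 17.439.
∂Q_d/∂Y = +0.0323, so E_I = 0.0323·(3530/17.439) ≈ 6.538.
E_I > 1: normal good (luxury).

6.538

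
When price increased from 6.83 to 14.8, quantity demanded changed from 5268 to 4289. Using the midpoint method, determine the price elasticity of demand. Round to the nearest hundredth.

%Δq = (4289 − 5268)/[(5268 + 4289)/2] = -979/4778.5 ≈ -0.2049.
%Δp = (14.8 − 6.83)/[(6.83 + 14.8)/2] = 7.97/10.815 ≈ 0.7369.
Arc elasticity E = %Δq/%Δp ≈ -0.2049/0.7369 ≈ -0.28.
|E| < 1: demand is inelastic over this range.

-0.28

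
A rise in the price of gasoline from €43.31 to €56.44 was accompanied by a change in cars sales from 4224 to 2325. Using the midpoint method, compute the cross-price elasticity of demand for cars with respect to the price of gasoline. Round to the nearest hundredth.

%ΔQ_x = (2325 − 4224)/[(4224+2325)/2] = -1899/3274.5 ≈ -0.5799.
%ΔP_y = (56.44 − 43.31)/[(43.31+56.44)/2] ≈ 0.2633.
E_xy = -0.5799/0.2633 ≈ -2.20.
E_xy < 0, so cars and gasoline are complements.

-2.20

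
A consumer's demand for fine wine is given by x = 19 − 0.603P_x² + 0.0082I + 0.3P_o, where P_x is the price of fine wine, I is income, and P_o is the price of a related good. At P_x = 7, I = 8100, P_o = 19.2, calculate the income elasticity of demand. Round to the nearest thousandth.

1.078

At the given point, x = 19 − 0.603(7)² + 0.0082(8100) + 0.3(19.2) = 19 − 29.547 + 66.42 + 5.76 = 61.633.
∂x/∂I = +0.0082, so E_I = 0.0082·(8100/61.633) ≈ 1.078.
E_I > 1: normal good (luxury).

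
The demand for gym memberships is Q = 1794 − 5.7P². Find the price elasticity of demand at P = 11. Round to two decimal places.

-1.25

At P = 11, Q = 1104.3.
dQ/dP = −2·5.7·P = −125.4.
Point elasticity E = (dQ/dP)·(P/Q) = -125.4 × 11/1104.3 ≈ -1.25.
|E| > 1, so demand is elastic at this price.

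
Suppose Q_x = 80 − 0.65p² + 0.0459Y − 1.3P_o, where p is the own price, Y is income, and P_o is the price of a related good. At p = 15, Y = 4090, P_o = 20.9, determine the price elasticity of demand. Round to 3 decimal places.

-3.101

Q_x = 80 − 0.65(15)² + 0.0459(4090) − 1.3(20.9) = 80 − 146.25 + 187.731 − 27.17 = 94.311.
∂Q_x/∂p = −2·0.65·p = -19.5, so E_p = -19.5·(15/94.311) ≈ -3.101.
|E_p| > 1: demand is elastic.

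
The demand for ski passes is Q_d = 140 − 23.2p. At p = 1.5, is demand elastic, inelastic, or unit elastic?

At p = 1.5, Q_d = 105.2.
dQ_d/dp = −23.2.
Point elasticity E = (dQ_d/dp)·(p/Q_d) = -23.2 × 1.5/105.2 ≈ -0.331.
|E| ≈ 0.331 < 1, so demand is inelastic.

inelastic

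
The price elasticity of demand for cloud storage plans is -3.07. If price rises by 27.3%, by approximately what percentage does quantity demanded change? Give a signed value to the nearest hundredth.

%ΔQ ≈ E × %ΔP = (-3.07) × (27.3%) ≈ -83.81%.

-83.81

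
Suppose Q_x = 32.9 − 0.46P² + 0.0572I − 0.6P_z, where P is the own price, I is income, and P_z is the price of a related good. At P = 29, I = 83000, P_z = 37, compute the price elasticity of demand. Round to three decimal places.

-0.177

Q_x = 32.9 − 0.46(29)² + 0.0572(83000) − 0.6(37) = 32.9 − 386.86 + 4747.6 − 22.2 = 4371.44.
∂Q_x/∂P = −2·0.46·P = -26.68, so E_p = -26.68·(29/4371.44) ≈ -0.177.
|E_p| < 1: demand is inelastic.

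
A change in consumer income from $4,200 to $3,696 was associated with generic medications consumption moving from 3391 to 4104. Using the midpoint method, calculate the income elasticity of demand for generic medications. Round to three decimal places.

-1.490

%ΔQ = (4104 − 3391)/[(3391+4104)/2] = 713/3747.5 ≈ 0.1903.
%ΔY = (3,696 − 4,200)/[(4,200+3,696)/2] = -504/3948 ≈ -0.1277.
E_I = %ΔQ/%ΔY ≈ -1.490.
E_I < 0: inferior good.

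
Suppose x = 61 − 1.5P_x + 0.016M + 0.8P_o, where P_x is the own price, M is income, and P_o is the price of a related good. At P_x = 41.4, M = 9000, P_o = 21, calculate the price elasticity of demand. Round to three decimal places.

At the given point, x = 61 − 1.5(41.4) + 0.016(9000) + 0.8(21) = 61 − 62.1 + 144 + 16.8 = 159.7.
∂x/∂P_x = −1.5, so E_p = (−1.5)·(41.4/159.7) ≈ -0.389.
|E_p| < 1: demand is inelastic.

-0.389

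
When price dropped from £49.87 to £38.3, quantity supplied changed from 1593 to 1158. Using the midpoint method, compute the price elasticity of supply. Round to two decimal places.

%Δq = (1158 − 1593)/[(1593 + 1158)/2] = -435/1375.5 ≈ -0.3162.
%ΔP = (38.3 − 49.87)/[(49.87 + 38.3)/2] = -11.57/44.085 ≈ -0.2624.
Arc elasticity E = %Δq/%ΔP ≈ -0.3162/-0.2624 ≈ 1.20.
|E| > 1: supply is elastic over this range.

1.20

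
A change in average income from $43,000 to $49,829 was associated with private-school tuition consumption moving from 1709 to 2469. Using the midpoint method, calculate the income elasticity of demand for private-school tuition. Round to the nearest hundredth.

2.47

%ΔQ = (2469 − 1709)/[(1709+2469)/2] = 760/2089 ≈ 0.3638.
%ΔY = (49,829 − 43,000)/[(43,000+49,829)/2] = 6829/46414.5 ≈ 0.1471.
E_I = %ΔQ/%ΔY ≈ 2.47.
E_I > 1: normal good (luxury).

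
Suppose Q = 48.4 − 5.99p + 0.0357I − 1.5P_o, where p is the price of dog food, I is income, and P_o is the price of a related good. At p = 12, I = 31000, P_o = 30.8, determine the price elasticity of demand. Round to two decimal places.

-0.07

At the given point, Q = 48.4 − 5.99(12) + 0.0357(31000) − 1.5(30.8) = 48.4 − 71.88 + 1106.7 − 46.2 = 1037.02.
∂Q/∂p = −5.99, so E_p = (−5.99)·(12/1037.02) ≈ -0.07.
|E_p| < 1: demand is inelastic.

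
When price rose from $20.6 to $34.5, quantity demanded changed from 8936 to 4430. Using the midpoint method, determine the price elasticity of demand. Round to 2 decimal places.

-1.34

%Δq = (4430 − 8936)/[(8936 + 4430)/2] = -4506/6683 ≈ -0.6742.
%ΔP = (34.5 − 20.6)/[(20.6 + 34.5)/2] = 13.9/27.55 ≈ 0.5045.
Arc elasticity E = %Δq/%ΔP ≈ -0.6742/0.5045 ≈ -1.34.
|E| > 1: demand is elastic over this range.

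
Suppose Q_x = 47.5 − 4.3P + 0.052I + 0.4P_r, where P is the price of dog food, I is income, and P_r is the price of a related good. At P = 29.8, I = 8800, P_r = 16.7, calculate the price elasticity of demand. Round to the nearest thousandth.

Q_x = 47.5 − 4.3(29.8) + 0.052(8800) + 0.4(16.7) = 47.5 − 128.14 + 457.6 + 6.68 = 383.64.
∂Q_x/∂P = −4.3, so E_p = (−4.3)·(29.8/383.64) ≈ -0.334.
|E_p| < 1: demand is inelastic.

-0.334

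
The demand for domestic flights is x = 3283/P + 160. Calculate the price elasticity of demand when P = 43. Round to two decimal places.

-0.32

At P = 43, x = 236.3488.
dx/dP = −3283/P² = −1.7756.
Point elasticity E = (dx/dP)·(P/x) = -1.7756 × 43/236.3488 ≈ -0.32.
|E| < 1, so demand is inelastic at this price.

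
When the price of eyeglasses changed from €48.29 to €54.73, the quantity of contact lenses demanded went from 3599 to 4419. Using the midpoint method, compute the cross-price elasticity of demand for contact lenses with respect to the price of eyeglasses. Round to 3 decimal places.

1.636

%ΔQ_x = (4419 − 3599)/[(3599+4419)/2] = 820/4009 ≈ 0.2045.
%ΔP_y = (54.73 − 48.29)/[(48.29+54.73)/2] ≈ 0.1250.
E_xy = 0.2045/0.1250 ≈ 1.636.
E_xy > 0, so contact lenses and eyeglasses are substitutes.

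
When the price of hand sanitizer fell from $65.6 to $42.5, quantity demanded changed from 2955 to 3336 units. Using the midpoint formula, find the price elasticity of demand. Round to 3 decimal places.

%Δq = (3336 − 2955)/[(2955 + 3336)/2] = 381/3145.5 ≈ 0.1211.
%Δp = (42.5 − 65.6)/[(65.6 + 42.5)/2] = -23.1/54.05 ≈ -0.4274.
Arc elasticity E = %Δq/%Δp ≈ 0.1211/-0.4274 ≈ -0.283.
|E| < 1: demand is inelastic over this range.

-0.283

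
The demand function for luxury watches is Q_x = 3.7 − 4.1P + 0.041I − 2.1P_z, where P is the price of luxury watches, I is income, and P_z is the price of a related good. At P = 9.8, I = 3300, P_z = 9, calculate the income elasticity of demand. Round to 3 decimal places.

1.693

Evaluating quantity at (P, I, P_z) gives Q_x = 3.7 − 4.1(9.8) + 0.041(3300) − 2.1(9) = 3.7 − 40.18 + 135.3 − 18.9 = 79.92.
∂Q_x/∂I = +0.041, so E_I = 0.041·(3300/79.92) ≈ 1.693.
E_I > 1: normal good (luxury).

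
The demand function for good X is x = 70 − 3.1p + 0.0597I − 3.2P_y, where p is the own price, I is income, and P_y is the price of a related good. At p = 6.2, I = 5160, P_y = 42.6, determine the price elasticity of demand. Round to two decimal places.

Substituting, x = 70 − 3.1(6.2) + 0.0597(5160) − 3.2(42.6) = 70 − 19.22 + 308.052 − 136.32 = 222.512.
∂x/∂p = −3.1, so E_p = (−3.1)·(6.2/222.512) ≈ -0.09.
|E_p| < 1: demand is inelastic.

-0.09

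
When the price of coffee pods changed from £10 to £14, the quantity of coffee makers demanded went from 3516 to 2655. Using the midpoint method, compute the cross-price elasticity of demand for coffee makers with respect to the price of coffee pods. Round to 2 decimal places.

-0.84

%ΔQ_x = (2655 − 3516)/[(3516+2655)/2] = -861/3085.5 ≈ -0.2790.
%ΔP_y = (14 − 10)/[(10+14)/2] ≈ 0.3333.
E_xy = -0.2790/0.3333 ≈ -0.84.
E_xy < 0, so coffee makers and coffee pods are complements.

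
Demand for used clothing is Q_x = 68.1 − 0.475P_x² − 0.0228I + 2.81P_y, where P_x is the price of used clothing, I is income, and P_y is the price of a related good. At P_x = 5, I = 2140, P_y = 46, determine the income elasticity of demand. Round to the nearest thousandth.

-0.357

First evaluate Q_x: 68.1 − 0.475(5)² − 0.0228(2140) + 2.81(46) = 68.1 − 11.875 − 48.792 + 129.26 = 136.693.
∂Q_x/∂I = −0.0228, so E_I = -0.0228·(2140/136.693) ≈ -0.357.
E_I < 0: inferior good.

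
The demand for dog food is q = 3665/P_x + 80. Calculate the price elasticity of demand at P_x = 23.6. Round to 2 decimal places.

At P_x = 23.6, q = 235.2966.
dq/dP_x = −3665/P_x² = −6.5804.
Point elasticity E = (dq/dP_x)·(P_x/q) = -6.5804 × 23.6/235.2966 ≈ -0.66.
|E| < 1, so demand is inelastic at this price.

-0.66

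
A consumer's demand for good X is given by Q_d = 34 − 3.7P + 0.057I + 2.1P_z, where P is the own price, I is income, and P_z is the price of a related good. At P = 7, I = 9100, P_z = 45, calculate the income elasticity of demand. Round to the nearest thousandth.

0.835

Q_d = 34 − 3.7(7) + 0.057(9100) + 2.1(45) = 34 − 25.9 + 518.7 + 94.5 = 621.3.
∂Q_d/∂I = +0.057, so E_I = 0.057·(9100/621.3) ≈ 0.835.
E_I ∈ (0,1): normal good (necessity).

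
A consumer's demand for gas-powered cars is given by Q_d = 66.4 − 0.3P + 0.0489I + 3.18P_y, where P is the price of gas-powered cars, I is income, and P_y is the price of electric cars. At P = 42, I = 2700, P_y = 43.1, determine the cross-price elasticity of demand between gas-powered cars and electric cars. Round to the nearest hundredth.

First evaluate Q_d: 66.4 − 0.3(42) + 0.0489(2700) + 3.18(43.1) = 66.4 − 12.6 + 132.03 + 137.058 = 322.888.
∂Q_d/∂P_y = +3.18, so E_xy = 3.18·(43.1/322.888) ≈ 0.42.
E_xy > 0: the goods are substitutes.

0.42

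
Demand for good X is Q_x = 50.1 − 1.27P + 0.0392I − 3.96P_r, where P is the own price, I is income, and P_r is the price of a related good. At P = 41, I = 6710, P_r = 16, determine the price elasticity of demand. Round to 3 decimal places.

Evaluating quantity at (P, I, P_r) gives Q_x = 50.1 − 1.27(41) + 0.0392(6710) − 3.96(16) = 50.1 − 52.07 + 263.032 − 63.36 = 197.702.
∂Q_x/∂P = −1.27, so E_p = (−1.27)·(41/197.702) ≈ -0.263.
|E_p| < 1: demand is inelastic.

-0.263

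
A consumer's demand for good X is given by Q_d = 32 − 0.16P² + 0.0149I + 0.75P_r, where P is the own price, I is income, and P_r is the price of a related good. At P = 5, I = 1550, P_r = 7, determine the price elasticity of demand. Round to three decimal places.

-0.142

At the given point, Q_d = 32 − 0.16(5)² + 0.0149(1550) + 0.75(7) = 32 − 4 + 23.095 + 5.25 = 56.345.
∂Q_d/∂P = −2·0.16·P = -1.6, so E_p = -1.6·(5/56.345) ≈ -0.142.
|E_p| < 1: demand is inelastic.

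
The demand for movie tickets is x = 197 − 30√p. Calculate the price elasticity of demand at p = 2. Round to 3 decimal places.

At p = 2, x = 154.5736.
dx/dp = −30/(2√p) = −30/(2·1.4142).
Point elasticity E = (dx/dp)·(p/x) = -10.6066 × 2/154.5736 ≈ -0.137.
|E| < 1, so demand is inelastic at this price.

-0.137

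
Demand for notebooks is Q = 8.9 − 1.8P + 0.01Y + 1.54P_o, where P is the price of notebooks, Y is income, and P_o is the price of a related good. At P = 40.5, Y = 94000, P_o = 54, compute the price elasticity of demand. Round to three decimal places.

First evaluate Q: 8.9 − 1.8(40.5) + 0.01(94000) + 1.54(54) = 8.9 − 72.9 + 940 + 83.16 = 959.16.
∂Q/∂P = −1.8, so E_p = (−1.8)·(40.5/959.16) ≈ -0.076.
|E_p| < 1: demand is inelastic.

-0.076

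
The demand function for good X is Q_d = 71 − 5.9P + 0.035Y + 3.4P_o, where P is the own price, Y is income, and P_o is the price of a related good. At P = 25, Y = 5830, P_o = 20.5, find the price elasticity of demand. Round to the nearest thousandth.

First evaluate Q_d: 71 − 5.9(25) + 0.035(5830) + 3.4(20.5) = 71 − 147.5 + 204.05 + 69.7 = 197.25.
∂Q_d/∂P = −5.9, so E_p = (−5.9)·(25/197.25) ≈ -0.748.
|E_p| < 1: demand is inelastic.

-0.748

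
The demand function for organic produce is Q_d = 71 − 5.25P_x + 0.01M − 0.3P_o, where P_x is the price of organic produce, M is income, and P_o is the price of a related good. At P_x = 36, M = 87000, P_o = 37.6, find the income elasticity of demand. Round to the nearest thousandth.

1.175

Evaluating quantity at (P_x, M, P_o) gives Q_d = 71 − 5.25(36) + 0.01(87000) − 0.3(37.6) = 71 − 189 + 870 − 11.28 = 740.72.
∂Q_d/∂M = +0.01, so E_I = 0.01·(87000/740.72) ≈ 1.175.
E_I > 1: normal good (luxury).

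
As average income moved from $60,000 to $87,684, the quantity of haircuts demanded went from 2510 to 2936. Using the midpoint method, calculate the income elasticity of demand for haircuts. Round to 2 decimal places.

%ΔQ = (2936 − 2510)/[(2510+2936)/2] = 426/2723 ≈ 0.1564.
%ΔI = (87,684 − 60,000)/[(60,000+87,684)/2] = 27684/73842 ≈ 0.3749.
E_I = %ΔQ/%ΔI ≈ 0.42.
E_I ∈ (0,1): normal good (necessity).

0.42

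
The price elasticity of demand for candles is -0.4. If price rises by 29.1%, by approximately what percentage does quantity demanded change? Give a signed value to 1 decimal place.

%ΔQ ≈ E × %ΔP = (-0.4) × (29.1%) ≈ -11.6%.

-11.6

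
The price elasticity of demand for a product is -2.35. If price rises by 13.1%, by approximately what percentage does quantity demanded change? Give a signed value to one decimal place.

-30.8

%ΔQ ≈ E × %ΔP = (-2.35) × (13.1%) ≈ -30.8%.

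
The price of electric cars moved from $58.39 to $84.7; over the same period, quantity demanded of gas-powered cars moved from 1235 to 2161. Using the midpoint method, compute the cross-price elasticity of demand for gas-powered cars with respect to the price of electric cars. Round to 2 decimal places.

%ΔQ_x = (2161 − 1235)/[(1235+2161)/2] = 926/1698 ≈ 0.5453.
%ΔP_y = (84.7 − 58.39)/[(58.39+84.7)/2] ≈ 0.3677.
E_xy = 0.5453/0.3677 ≈ 1.48.
E_xy > 0, so gas-powered cars and electric cars are substitutes.

1.48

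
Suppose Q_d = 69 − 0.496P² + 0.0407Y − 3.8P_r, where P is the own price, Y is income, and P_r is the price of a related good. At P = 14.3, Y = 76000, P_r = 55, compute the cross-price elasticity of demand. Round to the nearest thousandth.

-0.073

At the given point, Q_d = 69 − 0.496(14.3)² + 0.0407(76000) − 3.8(55) = 69 − 101.427 + 3093.2 − 209 = 2851.773.
∂Q_d/∂P_r = −3.8, so E_xy = -3.8·(55/2851.773) ≈ -0.073.
E_xy < 0: the goods are complements.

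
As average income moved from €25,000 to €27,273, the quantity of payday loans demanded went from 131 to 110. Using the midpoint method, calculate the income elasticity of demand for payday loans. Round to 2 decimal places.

%ΔQ = (110 − 131)/[(131+110)/2] = -21/120.5 ≈ -0.1743.
%ΔI = (27,273 − 25,000)/[(25,000+27,273)/2] = 2273/26136.5 ≈ 0.0870.
E_I = %ΔQ/%ΔI ≈ -2.00.
E_I < 0: inferior good.

-2.00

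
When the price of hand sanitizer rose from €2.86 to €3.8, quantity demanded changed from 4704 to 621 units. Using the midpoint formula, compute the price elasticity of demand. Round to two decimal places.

%ΔQ = (621 − 4704)/[(4704 + 621)/2] = -4083/2662.5 ≈ -1.5335.
%Δp = (3.8 − 2.86)/[(2.86 + 3.8)/2] = 0.94/3.33 ≈ 0.2823.
Arc elasticity E = %ΔQ/%Δp ≈ -1.5335/0.2823 ≈ -5.43.
|E| > 1: demand is elastic over this range.

-5.43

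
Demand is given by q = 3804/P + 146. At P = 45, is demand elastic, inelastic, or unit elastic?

inelastic

At P = 45, q = 230.5333.
dq/dP = −3804/P² = −1.8785.
Point elasticity E = (dq/dP)·(P/q) = -1.8785 × 45/230.5333 ≈ -0.367.
|E| ≈ 0.367 < 1, so demand is inelastic.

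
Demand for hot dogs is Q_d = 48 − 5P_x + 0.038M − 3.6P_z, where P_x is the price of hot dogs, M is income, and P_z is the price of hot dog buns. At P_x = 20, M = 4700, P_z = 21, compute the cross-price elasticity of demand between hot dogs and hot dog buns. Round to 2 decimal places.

-1.48

At the given point, Q_d = 48 − 5(20) + 0.038(4700) − 3.6(21) = 48 − 100 + 178.6 − 75.6 = 51.
∂Q_d/∂P_z = −3.6, so E_xy = -3.6·(21/51) ≈ -1.48.
E_xy < 0: the goods are complements.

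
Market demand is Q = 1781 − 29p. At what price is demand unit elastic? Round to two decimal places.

For linear demand Q = a − bp, E = −bp/(a − bp). |E| = 1 ⇒ bp = a − bp ⇒ p = a/(2b).
p = 1781/(2·29) ≈ 30.71.

30.71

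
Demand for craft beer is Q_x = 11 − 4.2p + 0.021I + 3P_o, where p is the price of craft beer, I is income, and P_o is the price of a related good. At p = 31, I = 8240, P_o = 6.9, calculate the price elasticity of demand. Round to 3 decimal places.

-1.747

Q_x = 11 − 4.2(31) + 0.021(8240) + 3(6.9) = 11 − 130.2 + 173.04 + 20.7 = 74.54.
∂Q_x/∂p = −4.2, so E_p = (−4.2)·(31/74.54) ≈ -1.747.
|E_p| > 1: demand is elastic.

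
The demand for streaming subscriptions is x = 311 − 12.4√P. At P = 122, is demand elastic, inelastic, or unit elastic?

At P = 122, x = 174.0375.
dx/dP = −12.4/(2√P) = −12.4/(2·11.0454).
Point elasticity E = (dx/dP)·(P/x) = -0.5613 × 122/174.0375 ≈ -0.393.
|E| ≈ 0.393 < 1, so demand is inelastic.

inelastic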